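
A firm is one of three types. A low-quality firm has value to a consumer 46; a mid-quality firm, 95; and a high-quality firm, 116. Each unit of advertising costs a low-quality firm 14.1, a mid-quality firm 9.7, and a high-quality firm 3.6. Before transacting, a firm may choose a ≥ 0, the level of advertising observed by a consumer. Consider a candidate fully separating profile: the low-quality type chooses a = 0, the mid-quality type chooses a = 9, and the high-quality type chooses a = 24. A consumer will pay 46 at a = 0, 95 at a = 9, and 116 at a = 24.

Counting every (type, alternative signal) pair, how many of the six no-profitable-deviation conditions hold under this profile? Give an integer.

3

High-quality (own payoff 116 − 3.6×24 = 29.6): to a=0 gives 46 → profitable ✗; to a=9 gives 95 − 3.6×9 = 62.6 → profitable ✗.
Mid-quality (own payoff 95 − 9.7×9 = 7.7): to a=0 gives 46 → profitable ✗; to a=24 gives 116 − 9.7×24 = -116.8 → no gain ✓.
Low-quality (own payoff 46): to a=9 gives 95 − 14.1×9 = -31.9 → no gain ✓; to a=24 gives 116 − 14.1×24 = -222.4 → no gain ✓.
3 of the 6 constraints hold; not an equilibrium.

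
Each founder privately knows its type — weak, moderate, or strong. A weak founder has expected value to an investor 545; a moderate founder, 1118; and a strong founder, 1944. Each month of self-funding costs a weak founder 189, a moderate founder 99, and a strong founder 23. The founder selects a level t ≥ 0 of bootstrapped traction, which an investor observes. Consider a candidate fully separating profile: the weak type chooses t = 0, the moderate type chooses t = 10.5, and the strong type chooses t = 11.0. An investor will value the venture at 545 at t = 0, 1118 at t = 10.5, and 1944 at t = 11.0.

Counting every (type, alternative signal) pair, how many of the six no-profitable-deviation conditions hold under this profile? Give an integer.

4

Moderate (own payoff 1118 − 99×10.5 = 78.5): to t=0 gives 545 → profitable ✗; to t=11.0 gives 1944 − 99×11.0 = 855 → profitable ✗.
Strong (own payoff 1944 − 23×11.0 = 1691): to t=0 gives 545 → no gain ✓; to t=10.5 gives 1118 − 23×10.5 = 876.5 → no gain ✓.
Weak (own payoff 545): to t=10.5 gives 1118 − 189×10.5 = -866.5 → no gain ✓; to t=11.0 gives 1944 − 189×11.0 = -135 → no gain ✓.
4 of the 6 constraints hold; not an equilibrium.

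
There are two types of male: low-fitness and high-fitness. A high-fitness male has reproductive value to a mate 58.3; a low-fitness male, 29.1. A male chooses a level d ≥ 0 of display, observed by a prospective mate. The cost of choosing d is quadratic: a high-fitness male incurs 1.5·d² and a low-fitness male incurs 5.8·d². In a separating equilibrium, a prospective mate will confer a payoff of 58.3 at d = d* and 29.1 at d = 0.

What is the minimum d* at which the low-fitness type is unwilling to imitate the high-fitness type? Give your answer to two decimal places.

2.24

The low-fitness type at d = 0 receives 29.1; imitating at d* yields 58.3 − 5.8·d*².
Indifference: 29.1 = 58.3 − 5.8·d*², so d*² = (58.3 − 29.1) / 5.8 ≈ 5.0345.
d* = √5.0345 ≈ 2.24.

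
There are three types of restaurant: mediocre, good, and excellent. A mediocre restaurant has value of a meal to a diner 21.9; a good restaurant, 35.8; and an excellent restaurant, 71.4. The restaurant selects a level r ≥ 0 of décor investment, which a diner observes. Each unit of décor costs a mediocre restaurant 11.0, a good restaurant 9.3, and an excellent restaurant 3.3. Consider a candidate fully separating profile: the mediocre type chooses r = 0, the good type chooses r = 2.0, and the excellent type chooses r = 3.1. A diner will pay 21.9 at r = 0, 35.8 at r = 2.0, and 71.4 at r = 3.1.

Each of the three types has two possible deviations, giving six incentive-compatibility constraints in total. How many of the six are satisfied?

Good (own payoff 35.8 − 9.3×2.0 = 17.2): to r=0 gives 21.9 → profitable ✗; to r=3.1 gives 71.4 − 9.3×3.1 = 42.57 → profitable ✗.
Excellent (own payoff 71.4 − 3.3×3.1 = 61.17): to r=0 gives 21.9 → no gain ✓; to r=2.0 gives 35.8 − 3.3×2.0 = 29.2 → no gain ✓.
Mediocre (own payoff 21.9): to r=2.0 gives 35.8 − 11.0×2.0 = 13.8 → no gain ✓; to r=3.1 gives 71.4 − 11.0×3.1 = 37.3 → profitable ✗.
3 of the 6 constraints hold; not an equilibrium.

3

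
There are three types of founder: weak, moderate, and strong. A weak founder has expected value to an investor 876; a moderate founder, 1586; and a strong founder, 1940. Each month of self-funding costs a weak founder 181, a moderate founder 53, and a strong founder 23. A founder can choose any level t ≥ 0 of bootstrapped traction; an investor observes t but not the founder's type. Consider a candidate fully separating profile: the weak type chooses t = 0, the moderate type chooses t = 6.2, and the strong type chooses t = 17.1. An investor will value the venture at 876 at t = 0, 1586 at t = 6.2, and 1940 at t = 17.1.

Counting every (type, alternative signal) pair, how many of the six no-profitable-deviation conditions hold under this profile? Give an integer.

6

Weak (own payoff 876): to t=6.2 gives 1586 − 181×6.2 = 463.8 → no gain ✓; to t=17.1 gives 1940 − 181×17.1 = -1155.1 → no gain ✓.
Strong (own payoff 1940 − 23×17.1 = 1546.7): to t=0 gives 876 → no gain ✓; to t=6.2 gives 1586 − 23×6.2 = 1443.4 → no gain ✓.
Moderate (own payoff 1586 − 53×6.2 = 1257.4): to t=0 gives 876 → no gain ✓; to t=17.1 gives 1940 − 53×17.1 = 1033.7 → no gain ✓.
6 of the 6 constraints hold; this profile is a separating equilibrium.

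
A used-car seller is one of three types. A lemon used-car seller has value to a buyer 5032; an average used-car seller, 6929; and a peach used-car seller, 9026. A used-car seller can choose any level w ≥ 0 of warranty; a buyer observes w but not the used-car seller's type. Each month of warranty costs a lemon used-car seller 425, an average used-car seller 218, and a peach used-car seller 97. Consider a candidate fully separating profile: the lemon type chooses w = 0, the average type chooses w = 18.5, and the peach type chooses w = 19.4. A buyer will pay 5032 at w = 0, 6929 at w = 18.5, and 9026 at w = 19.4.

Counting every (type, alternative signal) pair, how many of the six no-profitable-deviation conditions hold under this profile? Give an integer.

4

Average (own payoff 6929 − 218×18.5 = 2896): to w=0 gives 5032 → profitable ✗; to w=19.4 gives 9026 − 218×19.4 = 4796.8 → profitable ✗.
Lemon (own payoff 5032): to w=18.5 gives 6929 − 425×18.5 = -933.5 → no gain ✓; to w=19.4 gives 9026 − 425×19.4 = 781 → no gain ✓.
Peach (own payoff 9026 − 97×19.4 = 7144.2): to w=0 gives 5032 → no gain ✓; to w=18.5 gives 6929 − 97×18.5 = 5134.5 → no gain ✓.
4 of the 6 constraints hold; not an equilibrium.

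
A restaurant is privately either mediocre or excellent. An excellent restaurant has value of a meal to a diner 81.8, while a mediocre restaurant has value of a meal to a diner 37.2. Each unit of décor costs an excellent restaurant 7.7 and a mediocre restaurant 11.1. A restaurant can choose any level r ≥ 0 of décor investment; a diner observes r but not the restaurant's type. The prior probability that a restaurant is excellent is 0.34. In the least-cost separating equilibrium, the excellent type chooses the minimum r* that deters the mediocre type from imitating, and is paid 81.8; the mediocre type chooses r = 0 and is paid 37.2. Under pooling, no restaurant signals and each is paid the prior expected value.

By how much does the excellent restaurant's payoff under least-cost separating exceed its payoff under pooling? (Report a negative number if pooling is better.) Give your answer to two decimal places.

-1.50

Least-cost separating signal: r* solves 37.2 = 81.8 − 11.1·r*, so r* = (81.8 − 37.2)/11.1 ≈ 4.0180.
Excellent type's separating payoff: 81.8 − 7.7 × r* = 81.8 − 7.7 × (81.8 − 37.2)/11.1 = 81.8 − 343.42/11.1 ≈ 50.8613.
Pooling payoff: 0.34 × 81.8 + 0.66 × 37.2 = 52.364.
Difference: 50.8613 − 52.364 = -1.5027, i.e. -1.50 to two decimal places.
The excellent type would prefer the pooling outcome.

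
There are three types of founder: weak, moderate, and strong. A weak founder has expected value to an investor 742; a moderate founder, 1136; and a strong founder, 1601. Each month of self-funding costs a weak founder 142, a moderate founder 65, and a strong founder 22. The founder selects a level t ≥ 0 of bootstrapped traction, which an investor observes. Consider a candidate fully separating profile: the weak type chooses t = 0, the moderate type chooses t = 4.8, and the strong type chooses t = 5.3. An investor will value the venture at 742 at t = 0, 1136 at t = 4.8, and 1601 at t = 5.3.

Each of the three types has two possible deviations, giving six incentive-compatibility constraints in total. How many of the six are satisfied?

4

Strong (own payoff 1601 − 22×5.3 = 1484.4): to t=0 gives 742 → no gain ✓; to t=4.8 gives 1136 − 22×4.8 = 1030.4 → no gain ✓.
Moderate (own payoff 1136 − 65×4.8 = 824): to t=0 gives 742 → no gain ✓; to t=5.3 gives 1601 − 65×5.3 = 1256.5 → profitable ✗.
Weak (own payoff 742): to t=4.8 gives 1136 − 142×4.8 = 454.4 → no gain ✓; to t=5.3 gives 1601 − 142×5.3 = 848.4 → profitable ✗.
4 of the 6 constraints hold; not an equilibrium.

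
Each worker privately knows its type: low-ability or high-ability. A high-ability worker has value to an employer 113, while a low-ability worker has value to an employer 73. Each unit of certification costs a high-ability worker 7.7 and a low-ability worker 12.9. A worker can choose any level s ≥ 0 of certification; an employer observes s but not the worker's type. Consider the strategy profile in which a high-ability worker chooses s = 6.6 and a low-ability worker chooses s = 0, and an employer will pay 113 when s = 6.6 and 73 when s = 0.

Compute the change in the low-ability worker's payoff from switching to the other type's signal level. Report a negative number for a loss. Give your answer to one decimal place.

Playing s = 0 the low-ability worker receives 73.
Deviating to s = 6.6 brings payment 113 at cost 12.9 × 6.6 = 85.14, netting 27.86.
Gain from deviating: 27.86 − 73 = -45.14, i.e. -45.1 to one decimal place.
The gain is negative, so the low-ability type's incentive-compatibility constraint is satisfied.

-45.1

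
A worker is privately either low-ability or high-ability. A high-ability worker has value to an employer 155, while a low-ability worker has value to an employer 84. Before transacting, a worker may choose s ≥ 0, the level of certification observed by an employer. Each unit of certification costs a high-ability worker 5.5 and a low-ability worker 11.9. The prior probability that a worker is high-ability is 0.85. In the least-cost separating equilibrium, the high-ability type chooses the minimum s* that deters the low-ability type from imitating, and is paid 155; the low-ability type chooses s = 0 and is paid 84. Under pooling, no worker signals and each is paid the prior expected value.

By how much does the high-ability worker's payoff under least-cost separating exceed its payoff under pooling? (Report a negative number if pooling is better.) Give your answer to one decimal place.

-22.2

Least-cost separating signal: s* solves 84 = 155 − 11.9·s*, so s* = (155 − 84)/11.9 ≈ 5.9664.
High-ability type's separating payoff: 155 − 5.5 × s* = 155 − 5.5 × (155 − 84)/11.9 = 155 − 390.5/11.9 ≈ 122.185.
Pooling payoff: 0.85 × 155 + 0.15 × 84 = 144.35.
Difference: 122.185 − 144.35 = -22.165, i.e. -22.2 to one decimal place.
The high-ability type would prefer the pooling outcome.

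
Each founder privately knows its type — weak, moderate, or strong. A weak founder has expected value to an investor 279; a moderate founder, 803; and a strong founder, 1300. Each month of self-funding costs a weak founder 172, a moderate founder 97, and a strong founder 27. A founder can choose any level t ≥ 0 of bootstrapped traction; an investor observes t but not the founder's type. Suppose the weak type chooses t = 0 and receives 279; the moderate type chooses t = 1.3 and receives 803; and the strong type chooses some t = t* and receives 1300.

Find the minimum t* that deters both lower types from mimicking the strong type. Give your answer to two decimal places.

6.42

Weak type (on-path payoff 279) won't mimic when 279 ≥ 1300 − 172·t*, i.e. t* ≥ 5.94.
Moderate type (on-path payoff 803 − 97×1.3 = 676.9) won't mimic when 676.9 ≥ 1300 − 97·t*, i.e. t* ≥ 6.42.
Both must hold, so t* = max(5.94, 6.42) = 6.42. The moderate type's constraint binds.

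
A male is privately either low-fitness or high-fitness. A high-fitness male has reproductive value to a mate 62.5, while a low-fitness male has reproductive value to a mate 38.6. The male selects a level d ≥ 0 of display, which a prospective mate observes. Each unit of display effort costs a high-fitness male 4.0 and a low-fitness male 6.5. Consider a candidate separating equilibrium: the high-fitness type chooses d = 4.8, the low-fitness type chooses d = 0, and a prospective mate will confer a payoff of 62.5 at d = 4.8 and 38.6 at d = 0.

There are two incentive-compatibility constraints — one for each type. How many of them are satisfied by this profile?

2

High-fitness type: signal → 62.5 − 4.0 × 4.8 = 43.3; deviate to 0 → 38.6. IC holds (43.3 ≥ 38.6).
Low-fitness type: stay at 0 → 38.6; mimic → 62.5 − 6.5 × 4.8 = 31.3. IC holds (38.6 ≥ 31.3).
2 of 2 constraints hold, so this is a separating equilibrium.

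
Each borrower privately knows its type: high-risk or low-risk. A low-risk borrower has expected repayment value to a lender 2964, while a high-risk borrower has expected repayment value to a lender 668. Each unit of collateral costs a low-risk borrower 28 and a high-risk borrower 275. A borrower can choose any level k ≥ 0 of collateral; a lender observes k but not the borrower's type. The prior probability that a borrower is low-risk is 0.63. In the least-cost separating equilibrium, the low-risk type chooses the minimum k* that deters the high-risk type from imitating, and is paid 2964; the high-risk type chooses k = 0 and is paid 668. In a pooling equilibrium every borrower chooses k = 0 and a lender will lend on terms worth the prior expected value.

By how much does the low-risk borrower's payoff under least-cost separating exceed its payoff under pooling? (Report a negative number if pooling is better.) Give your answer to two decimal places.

615.75

Least-cost separating signal: k* solves 668 = 2964 − 275·k*, so k* = (2964 − 668)/275 ≈ 8.3491.
Low-risk type's separating payoff: 2964 − 28 × k* = 2964 − 28 × (2964 − 668)/275 = 2964 − 64288/275 ≈ 2730.2255.
Pooling payoff: 0.63 × 2964 + 0.37 × 668 = 2114.48.
Difference: 2730.2255 − 2114.48 = 615.7455, i.e. 615.75 to two decimal places.
The low-risk type prefers to separate.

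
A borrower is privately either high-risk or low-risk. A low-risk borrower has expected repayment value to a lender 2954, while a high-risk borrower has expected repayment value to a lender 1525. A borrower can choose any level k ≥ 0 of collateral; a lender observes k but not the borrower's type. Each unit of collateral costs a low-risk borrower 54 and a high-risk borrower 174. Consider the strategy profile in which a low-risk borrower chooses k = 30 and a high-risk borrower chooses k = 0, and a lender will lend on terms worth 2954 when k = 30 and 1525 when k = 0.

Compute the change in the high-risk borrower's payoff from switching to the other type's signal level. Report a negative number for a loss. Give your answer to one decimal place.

-3791.0

Playing k = 0 the high-risk borrower receives 1525.
Deviating to k = 30 brings payment 2954 at cost 174 × 30 = 5220, netting -2266.
Gain from deviating: -2266 − 1525 = -3791.0.
The gain is negative, so the high-risk type's incentive-compatibility constraint is satisfied.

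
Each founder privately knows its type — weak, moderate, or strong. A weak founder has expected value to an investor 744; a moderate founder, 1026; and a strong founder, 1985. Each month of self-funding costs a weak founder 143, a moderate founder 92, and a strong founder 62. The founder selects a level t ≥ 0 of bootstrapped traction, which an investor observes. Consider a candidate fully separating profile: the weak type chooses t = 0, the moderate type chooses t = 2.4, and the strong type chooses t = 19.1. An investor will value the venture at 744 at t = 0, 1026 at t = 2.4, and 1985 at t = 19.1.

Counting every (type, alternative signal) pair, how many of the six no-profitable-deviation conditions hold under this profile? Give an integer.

5

Moderate (own payoff 1026 − 92×2.4 = 805.2): to t=0 gives 744 → no gain ✓; to t=19.1 gives 1985 − 92×19.1 = 227.8 → no gain ✓.
Strong (own payoff 1985 − 62×19.1 = 800.8): to t=0 gives 744 → no gain ✓; to t=2.4 gives 1026 − 62×2.4 = 877.2 → profitable ✗.
Weak (own payoff 744): to t=2.4 gives 1026 − 143×2.4 = 682.8 → no gain ✓; to t=19.1 gives 1985 − 143×19.1 = -746.3 → no gain ✓.
5 of the 6 constraints hold; not an equilibrium.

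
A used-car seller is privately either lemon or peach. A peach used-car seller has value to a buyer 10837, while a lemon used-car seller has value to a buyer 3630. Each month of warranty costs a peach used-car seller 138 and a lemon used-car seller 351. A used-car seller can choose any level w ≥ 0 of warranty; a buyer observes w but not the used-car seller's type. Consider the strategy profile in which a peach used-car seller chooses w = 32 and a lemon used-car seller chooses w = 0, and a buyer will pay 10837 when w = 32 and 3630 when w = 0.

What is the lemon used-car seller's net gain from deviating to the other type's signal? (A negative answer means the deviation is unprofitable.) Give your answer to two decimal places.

-4025.00

Playing w = 0 the lemon used-car seller receives 3630.
Deviating to w = 32 brings payment 10837 at cost 351 × 32 = 11232, netting -395.
Gain from deviating: -395 − 3630 = -4025.00.
The gain is negative, so the lemon type's incentive-compatibility constraint is satisfied.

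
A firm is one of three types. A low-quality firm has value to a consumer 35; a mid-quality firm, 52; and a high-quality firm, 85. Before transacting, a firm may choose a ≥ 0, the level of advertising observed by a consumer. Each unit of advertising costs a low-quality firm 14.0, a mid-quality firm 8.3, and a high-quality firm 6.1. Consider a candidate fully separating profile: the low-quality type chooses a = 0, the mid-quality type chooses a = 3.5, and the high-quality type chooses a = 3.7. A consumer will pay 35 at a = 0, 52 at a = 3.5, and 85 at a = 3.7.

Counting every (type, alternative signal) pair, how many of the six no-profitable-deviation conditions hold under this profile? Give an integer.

4

Low-quality (own payoff 35): to a=3.5 gives 52 − 14.0×3.5 = 3 → no gain ✓; to a=3.7 gives 85 − 14.0×3.7 = 33.2 → no gain ✓.
Mid-quality (own payoff 52 − 8.3×3.5 = 22.95): to a=0 gives 35 → profitable ✗; to a=3.7 gives 85 − 8.3×3.7 = 54.29 → profitable ✗.
High-quality (own payoff 85 − 6.1×3.7 = 62.43): to a=0 gives 35 → no gain ✓; to a=3.5 gives 52 − 6.1×3.5 = 30.65 → no gain ✓.
4 of the 6 constraints hold; not an equilibrium.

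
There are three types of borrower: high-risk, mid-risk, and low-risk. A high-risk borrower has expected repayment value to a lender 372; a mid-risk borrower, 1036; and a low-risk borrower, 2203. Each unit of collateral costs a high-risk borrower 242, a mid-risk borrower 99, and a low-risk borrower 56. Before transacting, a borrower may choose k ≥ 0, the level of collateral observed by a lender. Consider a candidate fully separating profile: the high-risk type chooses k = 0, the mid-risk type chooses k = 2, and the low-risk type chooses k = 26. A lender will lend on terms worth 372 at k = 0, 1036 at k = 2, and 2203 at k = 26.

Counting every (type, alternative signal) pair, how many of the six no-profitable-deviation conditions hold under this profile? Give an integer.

4

Low-risk (own payoff 2203 − 56×26 = 747): to k=0 gives 372 → no gain ✓; to k=2 gives 1036 − 56×2 = 924 → profitable ✗.
Mid-risk (own payoff 1036 − 99×2 = 838): to k=0 gives 372 → no gain ✓; to k=26 gives 2203 − 99×26 = -371 → no gain ✓.
High-risk (own payoff 372): to k=2 gives 1036 − 242×2 = 552 → profitable ✗; to k=26 gives 2203 − 242×26 = -4089 → no gain ✓.
4 of the 6 constraints hold; not an equilibrium.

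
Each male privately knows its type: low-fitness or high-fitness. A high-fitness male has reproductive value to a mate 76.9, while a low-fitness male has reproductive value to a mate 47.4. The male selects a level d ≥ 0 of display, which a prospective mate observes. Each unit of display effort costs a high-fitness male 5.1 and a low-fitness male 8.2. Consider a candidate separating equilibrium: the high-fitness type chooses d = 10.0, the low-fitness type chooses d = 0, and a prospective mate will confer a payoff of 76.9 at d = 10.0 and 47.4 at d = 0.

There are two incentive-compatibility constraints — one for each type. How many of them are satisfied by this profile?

1

Low-fitness type: stay at 0 → 47.4; mimic → 76.9 − 8.2 × 10.0 = -5.1. IC holds (47.4 ≥ -5.1).
High-fitness type: signal → 76.9 − 5.1 × 10.0 = 25.9; deviate to 0 → 47.4. IC fails (25.9 < 47.4).
1 of 2 constraints hold, so this profile is not an equilibrium.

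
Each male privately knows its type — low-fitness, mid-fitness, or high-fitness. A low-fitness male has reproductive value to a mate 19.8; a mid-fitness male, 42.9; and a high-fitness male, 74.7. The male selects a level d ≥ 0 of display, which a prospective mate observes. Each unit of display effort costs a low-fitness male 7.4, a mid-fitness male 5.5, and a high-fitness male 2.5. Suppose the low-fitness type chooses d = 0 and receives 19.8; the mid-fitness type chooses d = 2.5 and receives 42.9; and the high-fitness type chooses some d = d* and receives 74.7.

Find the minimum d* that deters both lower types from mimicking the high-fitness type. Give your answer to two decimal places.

8.28

Mid-fitness type (on-path payoff 42.9 − 5.5×2.5 = 29.15) won't mimic when 29.15 ≥ 74.7 − 5.5·d*, i.e. d* ≥ 8.28.
Low-fitness type (on-path payoff 19.8) won't mimic when 19.8 ≥ 74.7 − 7.4·d*, i.e. d* ≥ 7.42.
Both must hold, so d* = max(7.42, 8.28) = 8.28. The mid-fitness type's constraint binds.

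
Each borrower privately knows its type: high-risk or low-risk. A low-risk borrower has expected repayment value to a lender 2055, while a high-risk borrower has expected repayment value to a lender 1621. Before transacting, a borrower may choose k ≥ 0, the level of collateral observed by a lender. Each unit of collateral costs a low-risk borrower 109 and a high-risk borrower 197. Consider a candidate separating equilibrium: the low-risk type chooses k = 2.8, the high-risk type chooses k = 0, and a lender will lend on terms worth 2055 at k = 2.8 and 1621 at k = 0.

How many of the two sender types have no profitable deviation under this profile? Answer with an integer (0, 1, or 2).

Low-risk type: signal → 2055 − 109 × 2.8 = 1749.8; deviate to 0 → 1621. IC holds (1749.8 ≥ 1621).
High-risk type: stay at 0 → 1621; mimic → 2055 − 197 × 2.8 = 1503.4. IC holds (1621 ≥ 1503.4).
2 of 2 constraints hold, so this is a separating equilibrium.

2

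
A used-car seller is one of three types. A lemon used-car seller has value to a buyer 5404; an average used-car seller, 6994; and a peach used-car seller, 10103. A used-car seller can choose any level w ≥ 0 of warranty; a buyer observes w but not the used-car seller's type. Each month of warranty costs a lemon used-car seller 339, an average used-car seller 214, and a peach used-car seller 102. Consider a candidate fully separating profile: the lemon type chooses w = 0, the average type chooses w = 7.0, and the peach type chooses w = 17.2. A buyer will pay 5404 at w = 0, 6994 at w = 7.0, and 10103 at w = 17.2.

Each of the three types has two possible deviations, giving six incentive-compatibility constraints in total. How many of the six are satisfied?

5

Average (own payoff 6994 − 214×7.0 = 5496): to w=0 gives 5404 → no gain ✓; to w=17.2 gives 10103 − 214×17.2 = 6422.2 → profitable ✗.
Lemon (own payoff 5404): to w=7.0 gives 6994 − 339×7.0 = 4621 → no gain ✓; to w=17.2 gives 10103 − 339×17.2 = 4272.2 → no gain ✓.
Peach (own payoff 10103 − 102×17.2 = 8348.6): to w=0 gives 5404 → no gain ✓; to w=7.0 gives 6994 − 102×7.0 = 6280 → no gain ✓.
5 of the 6 constraints hold; not an equilibrium.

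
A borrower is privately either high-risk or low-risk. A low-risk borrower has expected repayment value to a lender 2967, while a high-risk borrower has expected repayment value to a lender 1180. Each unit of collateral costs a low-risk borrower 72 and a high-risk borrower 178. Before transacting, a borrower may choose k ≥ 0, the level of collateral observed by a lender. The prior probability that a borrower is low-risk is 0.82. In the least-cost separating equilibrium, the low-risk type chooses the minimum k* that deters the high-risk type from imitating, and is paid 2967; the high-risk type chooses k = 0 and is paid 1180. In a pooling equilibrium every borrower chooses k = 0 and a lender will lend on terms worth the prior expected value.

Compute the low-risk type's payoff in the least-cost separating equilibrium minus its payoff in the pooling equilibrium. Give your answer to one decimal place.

Least-cost separating signal: k* solves 1180 = 2967 − 178·k*, so k* = (2967 − 1180)/178 ≈ 10.0393.
Low-risk type's separating payoff: 2967 − 72 × k* = 2967 − 72 × (2967 − 1180)/178 = 2967 − 128664/178 ≈ 2244.169.
Pooling payoff: 0.82 × 2967 + 0.18 × 1180 = 2645.34.
Difference: 2244.169 − 2645.34 = -401.171, i.e. -401.2 to one decimal place.
The low-risk type would prefer the pooling outcome.

-401.2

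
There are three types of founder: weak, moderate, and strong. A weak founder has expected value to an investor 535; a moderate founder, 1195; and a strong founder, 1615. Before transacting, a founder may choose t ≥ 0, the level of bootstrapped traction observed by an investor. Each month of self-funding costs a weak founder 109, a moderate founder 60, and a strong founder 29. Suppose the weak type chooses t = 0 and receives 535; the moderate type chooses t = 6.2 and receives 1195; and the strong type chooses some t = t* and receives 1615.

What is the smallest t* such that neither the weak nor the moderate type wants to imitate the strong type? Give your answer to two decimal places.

Moderate type (on-path payoff 1195 − 60×6.2 = 823) won't mimic when 823 ≥ 1615 − 60·t*, i.e. t* ≥ 13.20.
Weak type (on-path payoff 535) won't mimic when 535 ≥ 1615 − 109·t*, i.e. t* ≥ 9.91.
Both must hold, so t* = max(9.91, 13.20) = 13.20. The moderate type's constraint binds.

13.20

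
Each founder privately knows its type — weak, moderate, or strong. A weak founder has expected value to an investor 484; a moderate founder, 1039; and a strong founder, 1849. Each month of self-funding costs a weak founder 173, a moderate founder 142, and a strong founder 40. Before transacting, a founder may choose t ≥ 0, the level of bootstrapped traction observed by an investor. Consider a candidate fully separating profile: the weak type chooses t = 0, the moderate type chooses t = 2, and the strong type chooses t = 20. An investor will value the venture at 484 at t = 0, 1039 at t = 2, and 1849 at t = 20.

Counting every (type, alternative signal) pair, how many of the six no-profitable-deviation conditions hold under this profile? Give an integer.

Weak (own payoff 484): to t=2 gives 1039 − 173×2 = 693 → profitable ✗; to t=20 gives 1849 − 173×20 = -1611 → no gain ✓.
Strong (own payoff 1849 − 40×20 = 1049): to t=0 gives 484 → no gain ✓; to t=2 gives 1039 − 40×2 = 959 → no gain ✓.
Moderate (own payoff 1039 − 142×2 = 755): to t=0 gives 484 → no gain ✓; to t=20 gives 1849 − 142×20 = -991 → no gain ✓.
5 of the 6 constraints hold; not an equilibrium.

5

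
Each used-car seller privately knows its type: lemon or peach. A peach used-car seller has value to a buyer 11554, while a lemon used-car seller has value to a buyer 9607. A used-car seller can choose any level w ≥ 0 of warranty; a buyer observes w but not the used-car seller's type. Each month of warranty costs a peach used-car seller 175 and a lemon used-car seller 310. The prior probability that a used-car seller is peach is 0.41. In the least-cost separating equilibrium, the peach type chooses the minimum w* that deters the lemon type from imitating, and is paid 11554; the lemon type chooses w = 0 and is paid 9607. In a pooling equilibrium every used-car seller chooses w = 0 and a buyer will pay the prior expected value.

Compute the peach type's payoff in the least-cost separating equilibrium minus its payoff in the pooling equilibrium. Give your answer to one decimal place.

49.6

Least-cost separating signal: w* solves 9607 = 11554 − 310·w*, so w* = (11554 − 9607)/310 ≈ 6.2806.
Peach type's separating payoff: 11554 − 175 × w* = 11554 − 175 × (11554 − 9607)/310 = 11554 − 340725/310 ≈ 10454.887.
Pooling payoff: 0.41 × 11554 + 0.59 × 9607 = 10405.27.
Difference: 10454.887 − 10405.27 = 49.617, i.e. 49.6 to one decimal place.
The peach type prefers to separate.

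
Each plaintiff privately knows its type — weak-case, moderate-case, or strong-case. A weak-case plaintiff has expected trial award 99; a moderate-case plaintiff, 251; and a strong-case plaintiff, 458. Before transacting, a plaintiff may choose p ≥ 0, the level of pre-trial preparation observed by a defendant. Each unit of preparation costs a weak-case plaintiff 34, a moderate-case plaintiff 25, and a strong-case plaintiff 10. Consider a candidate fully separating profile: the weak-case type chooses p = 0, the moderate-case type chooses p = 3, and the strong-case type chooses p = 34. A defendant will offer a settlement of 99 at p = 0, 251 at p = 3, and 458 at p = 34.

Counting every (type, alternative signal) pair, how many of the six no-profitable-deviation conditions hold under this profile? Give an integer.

4

Weak-case (own payoff 99): to p=3 gives 251 − 34×3 = 149 → profitable ✗; to p=34 gives 458 − 34×34 = -698 → no gain ✓.
Strong-case (own payoff 458 − 10×34 = 118): to p=0 gives 99 → no gain ✓; to p=3 gives 251 − 10×3 = 221 → profitable ✗.
Moderate-case (own payoff 251 − 25×3 = 176): to p=0 gives 99 → no gain ✓; to p=34 gives 458 − 25×34 = -392 → no gain ✓.
4 of the 6 constraints hold; not an equilibrium.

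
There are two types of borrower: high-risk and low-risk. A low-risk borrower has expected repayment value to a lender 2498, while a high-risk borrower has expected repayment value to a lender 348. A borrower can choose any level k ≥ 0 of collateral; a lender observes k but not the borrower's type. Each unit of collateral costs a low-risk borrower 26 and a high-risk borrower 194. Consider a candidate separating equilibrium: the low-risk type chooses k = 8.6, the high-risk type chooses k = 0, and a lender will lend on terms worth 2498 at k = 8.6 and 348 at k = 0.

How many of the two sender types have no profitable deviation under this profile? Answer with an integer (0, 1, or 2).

1

High-risk type: stay at 0 → 348; mimic → 2498 − 194 × 8.6 = 829.6. IC fails (348 < 829.6).
Low-risk type: signal → 2498 − 26 × 8.6 = 2274.4; deviate to 0 → 348. IC holds (2274.4 ≥ 348).
1 of 2 constraints hold, so this profile is not an equilibrium.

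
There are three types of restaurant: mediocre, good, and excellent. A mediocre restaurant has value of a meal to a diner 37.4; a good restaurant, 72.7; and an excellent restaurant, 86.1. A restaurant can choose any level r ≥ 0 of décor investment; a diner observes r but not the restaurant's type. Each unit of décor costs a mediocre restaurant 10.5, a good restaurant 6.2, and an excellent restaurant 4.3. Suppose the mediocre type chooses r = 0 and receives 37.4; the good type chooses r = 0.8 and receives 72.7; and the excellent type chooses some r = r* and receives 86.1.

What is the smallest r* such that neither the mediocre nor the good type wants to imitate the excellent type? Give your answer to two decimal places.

4.64

Good type (on-path payoff 72.7 − 6.2×0.8 = 67.74) won't mimic when 67.74 ≥ 86.1 − 6.2·r*, i.e. r* ≥ 2.96.
Mediocre type (on-path payoff 37.4) won't mimic when 37.4 ≥ 86.1 − 10.5·r*, i.e. r* ≥ 4.64.
Both must hold, so r* = max(4.64, 2.96) = 4.64. The mediocre type's constraint binds.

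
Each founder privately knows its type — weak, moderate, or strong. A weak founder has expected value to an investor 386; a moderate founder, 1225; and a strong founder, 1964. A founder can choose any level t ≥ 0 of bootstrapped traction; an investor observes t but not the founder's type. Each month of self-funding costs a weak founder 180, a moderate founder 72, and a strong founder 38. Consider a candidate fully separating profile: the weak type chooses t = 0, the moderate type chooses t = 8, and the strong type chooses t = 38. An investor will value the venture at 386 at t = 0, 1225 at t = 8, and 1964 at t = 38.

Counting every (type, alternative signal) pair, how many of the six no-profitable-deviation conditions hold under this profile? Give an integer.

5

Strong (own payoff 1964 − 38×38 = 520): to t=0 gives 386 → no gain ✓; to t=8 gives 1225 − 38×8 = 921 → profitable ✗.
Weak (own payoff 386): to t=8 gives 1225 − 180×8 = -215 → no gain ✓; to t=38 gives 1964 − 180×38 = -4876 → no gain ✓.
Moderate (own payoff 1225 − 72×8 = 649): to t=0 gives 386 → no gain ✓; to t=38 gives 1964 − 72×38 = -772 → no gain ✓.
5 of the 6 constraints hold; not an equilibrium.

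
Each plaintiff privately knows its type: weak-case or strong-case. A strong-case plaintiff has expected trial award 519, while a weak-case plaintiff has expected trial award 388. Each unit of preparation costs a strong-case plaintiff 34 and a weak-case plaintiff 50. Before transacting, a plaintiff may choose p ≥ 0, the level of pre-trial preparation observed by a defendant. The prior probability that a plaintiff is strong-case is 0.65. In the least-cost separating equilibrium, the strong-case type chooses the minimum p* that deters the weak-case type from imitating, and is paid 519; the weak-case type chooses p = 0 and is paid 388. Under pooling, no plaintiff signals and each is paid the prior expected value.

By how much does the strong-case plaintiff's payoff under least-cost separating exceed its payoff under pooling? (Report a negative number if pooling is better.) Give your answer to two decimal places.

Least-cost separating signal: p* solves 388 = 519 − 50·p*, so p* = (519 − 388)/50 = 2.62.
Strong-case type's separating payoff: 519 − 34 × p* = 519 − 34 × (519 − 388)/50 = 519 − 4454/50 = 429.92.
Pooling payoff: 0.65 × 519 + 0.35 × 388 = 473.15.
Difference: 429.92 − 473.15 = -43.23.
The strong-case type would prefer the pooling outcome.

-43.23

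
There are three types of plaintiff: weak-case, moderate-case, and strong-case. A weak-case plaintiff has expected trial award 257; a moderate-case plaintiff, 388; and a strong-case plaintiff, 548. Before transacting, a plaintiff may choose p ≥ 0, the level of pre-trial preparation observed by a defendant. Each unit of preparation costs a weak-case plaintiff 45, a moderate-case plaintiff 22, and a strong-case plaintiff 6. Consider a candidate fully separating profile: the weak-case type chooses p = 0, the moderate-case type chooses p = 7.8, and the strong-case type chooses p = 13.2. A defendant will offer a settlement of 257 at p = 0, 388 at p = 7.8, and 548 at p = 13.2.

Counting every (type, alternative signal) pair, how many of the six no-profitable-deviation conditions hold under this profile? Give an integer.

Weak-case (own payoff 257): to p=7.8 gives 388 − 45×7.8 = 37 → no gain ✓; to p=13.2 gives 548 − 45×13.2 = -46 → no gain ✓.
Moderate-case (own payoff 388 − 22×7.8 = 216.4): to p=0 gives 257 → profitable ✗; to p=13.2 gives 548 − 22×13.2 = 257.6 → profitable ✗.
Strong-case (own payoff 548 − 6×13.2 = 468.8): to p=0 gives 257 → no gain ✓; to p=7.8 gives 388 − 6×7.8 = 341.2 → no gain ✓.
4 of the 6 constraints hold; not an equilibrium.

4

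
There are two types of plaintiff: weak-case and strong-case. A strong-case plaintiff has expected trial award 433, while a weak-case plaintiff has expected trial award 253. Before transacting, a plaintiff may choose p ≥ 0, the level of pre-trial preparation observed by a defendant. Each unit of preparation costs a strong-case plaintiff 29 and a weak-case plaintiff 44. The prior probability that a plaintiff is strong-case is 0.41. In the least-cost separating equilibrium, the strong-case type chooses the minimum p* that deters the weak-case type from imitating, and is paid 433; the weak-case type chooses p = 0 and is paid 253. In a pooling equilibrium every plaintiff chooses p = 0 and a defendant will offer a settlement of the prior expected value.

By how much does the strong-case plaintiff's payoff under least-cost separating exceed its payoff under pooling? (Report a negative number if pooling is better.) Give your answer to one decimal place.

-12.4

Least-cost separating signal: p* solves 253 = 433 − 44·p*, so p* = (433 − 253)/44 ≈ 4.0909.
Strong-case type's separating payoff: 433 − 29 × p* = 433 − 29 × (433 − 253)/44 = 433 − 5220/44 ≈ 314.364.
Pooling payoff: 0.41 × 433 + 0.59 × 253 = 326.8.
Difference: 314.364 − 326.8 = -12.436, i.e. -12.4 to one decimal place.
The strong-case type would prefer the pooling outcome.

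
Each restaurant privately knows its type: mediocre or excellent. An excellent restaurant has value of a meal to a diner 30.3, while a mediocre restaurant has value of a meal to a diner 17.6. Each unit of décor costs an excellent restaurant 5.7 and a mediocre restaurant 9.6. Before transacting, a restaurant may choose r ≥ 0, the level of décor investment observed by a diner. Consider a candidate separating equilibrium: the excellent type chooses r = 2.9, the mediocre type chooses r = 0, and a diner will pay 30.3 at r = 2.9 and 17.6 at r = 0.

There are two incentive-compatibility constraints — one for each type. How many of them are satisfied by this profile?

Mediocre type: stay at 0 → 17.6; mimic → 30.3 − 9.6 × 2.9 = 2.46. IC holds (17.6 ≥ 2.46).
Excellent type: signal → 30.3 − 5.7 × 2.9 = 13.77; deviate to 0 → 17.6. IC fails (13.77 < 17.6).
1 of 2 constraints hold, so this profile is not an equilibrium.

1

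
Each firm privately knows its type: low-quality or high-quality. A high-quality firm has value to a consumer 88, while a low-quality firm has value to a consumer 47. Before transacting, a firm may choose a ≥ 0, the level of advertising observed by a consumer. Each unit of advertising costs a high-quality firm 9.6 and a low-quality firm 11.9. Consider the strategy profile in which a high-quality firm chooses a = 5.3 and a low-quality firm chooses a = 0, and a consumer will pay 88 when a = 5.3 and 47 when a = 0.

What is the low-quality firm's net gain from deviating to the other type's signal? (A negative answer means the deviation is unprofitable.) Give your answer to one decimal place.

-22.1

Playing a = 0 the low-quality firm receives 47.
Deviating to a = 5.3 brings payment 88 at cost 11.9 × 5.3 = 63.07, netting 24.93.
Gain from deviating: 24.93 − 47 = -22.07, i.e. -22.1 to one decimal place.
The gain is negative, so the low-quality type's incentive-compatibility constraint is satisfied.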